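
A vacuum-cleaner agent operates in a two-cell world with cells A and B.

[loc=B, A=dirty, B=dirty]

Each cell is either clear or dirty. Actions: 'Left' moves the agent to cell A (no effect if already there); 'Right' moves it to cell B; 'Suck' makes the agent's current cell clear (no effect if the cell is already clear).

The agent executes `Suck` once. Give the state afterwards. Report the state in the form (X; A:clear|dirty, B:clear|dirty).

(B; A:dirty, B:clear)

start: (B; A:dirty, B:dirty)
Suck (#1): (B; A:dirty, B:clear)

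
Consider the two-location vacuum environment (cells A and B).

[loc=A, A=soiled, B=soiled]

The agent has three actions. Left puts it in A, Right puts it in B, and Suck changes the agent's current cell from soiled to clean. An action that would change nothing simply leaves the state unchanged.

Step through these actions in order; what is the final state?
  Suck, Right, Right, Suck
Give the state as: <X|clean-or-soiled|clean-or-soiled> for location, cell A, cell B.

<B|clean|clean>

1. Suck → <A|clean|soiled>
2. Right → <B|clean|soiled>
3. Right → <B|clean|soiled>
4. Suck → <B|clean|clean>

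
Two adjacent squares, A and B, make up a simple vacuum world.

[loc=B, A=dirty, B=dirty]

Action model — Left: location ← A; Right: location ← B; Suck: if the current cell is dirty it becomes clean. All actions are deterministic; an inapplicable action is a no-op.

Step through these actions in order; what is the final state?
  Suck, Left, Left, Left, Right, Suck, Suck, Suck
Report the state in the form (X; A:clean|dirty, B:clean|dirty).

1. Suck → (B; A:dirty, B:clean)
2. Left → (A; A:dirty, B:clean)
3. Left → (A; A:dirty, B:clean)
4. Left → (A; A:dirty, B:clean)
5. Right → (B; A:dirty, B:clean)
6. Suck → (B; A:dirty, B:clean)
7. Suck → (B; A:dirty, B:clean)
8. Suck → (B; A:dirty, B:clean)

(B; A:dirty, B:clean)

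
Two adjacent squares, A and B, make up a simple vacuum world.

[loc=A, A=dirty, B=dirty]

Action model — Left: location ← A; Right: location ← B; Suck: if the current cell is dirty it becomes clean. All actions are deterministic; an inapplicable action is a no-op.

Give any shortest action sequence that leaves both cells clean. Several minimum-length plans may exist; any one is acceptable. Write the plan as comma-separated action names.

Suck, Right, Suck

t=1 Suck ⇒ in A — A clean, B dirty
t=2 Right ⇒ in B — A clean, B dirty
t=3 Suck ⇒ in B — A clean, B clean
min 3: Suck A + move + Suck B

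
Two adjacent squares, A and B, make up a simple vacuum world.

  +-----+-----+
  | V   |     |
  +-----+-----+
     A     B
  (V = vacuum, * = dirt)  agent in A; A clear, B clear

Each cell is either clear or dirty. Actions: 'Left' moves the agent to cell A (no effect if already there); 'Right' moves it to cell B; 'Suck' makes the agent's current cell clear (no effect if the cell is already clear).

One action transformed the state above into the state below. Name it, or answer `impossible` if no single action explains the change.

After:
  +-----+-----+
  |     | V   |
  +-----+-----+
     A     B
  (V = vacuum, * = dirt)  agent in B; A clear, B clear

Right

try  Left: in A — A clear, B clear
try Right: in B — A clear, B clear  ← match
try  Suck: in A — A clear, B clear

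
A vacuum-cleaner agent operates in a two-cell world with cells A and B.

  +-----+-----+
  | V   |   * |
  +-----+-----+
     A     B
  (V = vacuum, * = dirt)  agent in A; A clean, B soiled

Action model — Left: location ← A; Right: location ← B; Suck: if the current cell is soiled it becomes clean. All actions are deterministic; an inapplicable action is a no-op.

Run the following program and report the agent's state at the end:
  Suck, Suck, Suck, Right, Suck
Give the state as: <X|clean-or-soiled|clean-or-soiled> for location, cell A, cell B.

t=1 Suck ⇒ <A|clean|soiled>
t=2 Suck ⇒ <A|clean|soiled>
t=3 Suck ⇒ <A|clean|soiled>
t=4 Right ⇒ <B|clean|soiled>
t=5 Suck ⇒ <B|clean|clean>

<B|clean|clean>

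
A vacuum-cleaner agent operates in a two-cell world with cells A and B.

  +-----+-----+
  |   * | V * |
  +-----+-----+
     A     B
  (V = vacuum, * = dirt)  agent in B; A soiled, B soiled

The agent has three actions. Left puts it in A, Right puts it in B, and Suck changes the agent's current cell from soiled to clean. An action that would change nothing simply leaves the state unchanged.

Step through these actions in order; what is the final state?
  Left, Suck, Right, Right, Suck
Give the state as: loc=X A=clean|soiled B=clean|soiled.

loc=B A=clean B=clean

1) do Left; now loc=A A=soiled B=soiled
2) do Suck; now loc=A A=clean B=soiled
3) do Right; now loc=B A=clean B=soiled
4) do Right; now loc=B A=clean B=soiled
5) do Suck; now loc=B A=clean B=clean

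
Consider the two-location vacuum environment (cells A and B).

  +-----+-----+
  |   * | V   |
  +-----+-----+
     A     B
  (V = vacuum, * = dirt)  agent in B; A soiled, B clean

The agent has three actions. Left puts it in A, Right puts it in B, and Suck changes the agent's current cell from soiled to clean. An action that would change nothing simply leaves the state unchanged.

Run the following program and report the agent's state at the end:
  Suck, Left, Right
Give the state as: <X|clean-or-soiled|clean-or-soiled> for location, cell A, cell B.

<B|soiled|clean>

step 1/3 (Suck): <B|soiled|clean>
step 2/3 (Left): <A|soiled|clean>
step 3/3 (Right): <B|soiled|clean>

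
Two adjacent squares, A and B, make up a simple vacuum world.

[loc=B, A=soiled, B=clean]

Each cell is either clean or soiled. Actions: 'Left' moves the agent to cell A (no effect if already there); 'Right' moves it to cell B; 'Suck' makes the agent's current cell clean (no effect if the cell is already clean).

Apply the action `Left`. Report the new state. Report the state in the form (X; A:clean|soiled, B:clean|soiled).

start: (B; A:soiled, B:clean)
1. Left → (A; A:soiled, B:clean)

(A; A:soiled, B:clean)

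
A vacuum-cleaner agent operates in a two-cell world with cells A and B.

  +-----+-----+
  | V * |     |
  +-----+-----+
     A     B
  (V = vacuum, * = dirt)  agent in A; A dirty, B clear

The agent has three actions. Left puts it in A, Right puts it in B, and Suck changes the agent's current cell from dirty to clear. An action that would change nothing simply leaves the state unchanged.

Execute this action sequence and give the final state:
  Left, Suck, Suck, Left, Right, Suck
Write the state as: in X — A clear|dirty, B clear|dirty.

in B — A clear, B clear

[1] after Left: in A — A dirty, B clear
[2] after Suck: in A — A clear, B clear
[3] after Suck: in A — A clear, B clear
[4] after Left: in A — A clear, B clear
[5] after Right: in B — A clear, B clear
[6] after Suck: in B — A clear, B clear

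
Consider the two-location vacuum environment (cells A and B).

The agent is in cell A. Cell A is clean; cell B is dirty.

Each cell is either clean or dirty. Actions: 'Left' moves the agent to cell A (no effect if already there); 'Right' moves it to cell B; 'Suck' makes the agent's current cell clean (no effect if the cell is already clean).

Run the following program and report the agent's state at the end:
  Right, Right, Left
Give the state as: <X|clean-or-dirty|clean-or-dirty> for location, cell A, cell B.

<A|clean|dirty>

1. Right → <B|clean|dirty>
2. Right → <B|clean|dirty>
3. Left → <A|clean|dirty>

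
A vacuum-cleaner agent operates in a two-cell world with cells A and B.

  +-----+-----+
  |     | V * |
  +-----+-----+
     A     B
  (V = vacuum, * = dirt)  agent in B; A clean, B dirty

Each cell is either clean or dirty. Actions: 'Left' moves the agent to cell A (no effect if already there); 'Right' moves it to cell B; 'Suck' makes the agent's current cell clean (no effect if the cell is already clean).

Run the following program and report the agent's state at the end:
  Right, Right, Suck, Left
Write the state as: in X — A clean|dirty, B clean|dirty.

[1] after Right: in B — A clean, B dirty
[2] after Right: in B — A clean, B dirty
[3] after Suck: in B — A clean, B clean
[4] after Left: in A — A clean, B clean

in A — A clean, B clean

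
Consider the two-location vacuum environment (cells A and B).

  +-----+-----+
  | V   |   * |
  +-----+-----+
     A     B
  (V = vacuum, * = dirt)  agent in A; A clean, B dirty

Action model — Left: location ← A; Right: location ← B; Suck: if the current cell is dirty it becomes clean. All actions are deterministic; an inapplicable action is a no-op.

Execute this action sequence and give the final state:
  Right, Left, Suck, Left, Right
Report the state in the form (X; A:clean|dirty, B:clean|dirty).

t=1 Right ⇒ (B; A:clean, B:dirty)
t=2 Left ⇒ (A; A:clean, B:dirty)
t=3 Suck ⇒ (A; A:clean, B:dirty)
t=4 Left ⇒ (A; A:clean, B:dirty)
t=5 Right ⇒ (B; A:clean, B:dirty)

(B; A:clean, B:dirty)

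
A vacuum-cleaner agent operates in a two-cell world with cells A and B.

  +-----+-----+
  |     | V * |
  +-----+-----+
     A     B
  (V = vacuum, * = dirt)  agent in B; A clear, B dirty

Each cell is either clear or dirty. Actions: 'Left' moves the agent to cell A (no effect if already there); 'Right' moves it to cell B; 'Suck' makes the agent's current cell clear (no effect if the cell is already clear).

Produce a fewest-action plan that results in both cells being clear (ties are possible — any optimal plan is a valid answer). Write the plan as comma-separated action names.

Suck

1) do Suck; now in B — A clear, B clear
min 1: B is dirty, one Suck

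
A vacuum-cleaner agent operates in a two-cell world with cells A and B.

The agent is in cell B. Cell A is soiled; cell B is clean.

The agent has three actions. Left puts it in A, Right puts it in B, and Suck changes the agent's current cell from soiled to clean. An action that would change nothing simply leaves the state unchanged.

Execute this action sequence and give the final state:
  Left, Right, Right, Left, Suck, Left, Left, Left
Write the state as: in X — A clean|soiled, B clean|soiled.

step 1/8 (Left): in A — A soiled, B clean
step 2/8 (Right): in B — A soiled, B clean
step 3/8 (Right): in B — A soiled, B clean
step 4/8 (Left): in A — A soiled, B clean
step 5/8 (Suck): in A — A clean, B clean
step 6/8 (Left): in A — A clean, B clean
step 7/8 (Left): in A — A clean, B clean
step 8/8 (Left): in A — A clean, B clean

in A — A clean, B clean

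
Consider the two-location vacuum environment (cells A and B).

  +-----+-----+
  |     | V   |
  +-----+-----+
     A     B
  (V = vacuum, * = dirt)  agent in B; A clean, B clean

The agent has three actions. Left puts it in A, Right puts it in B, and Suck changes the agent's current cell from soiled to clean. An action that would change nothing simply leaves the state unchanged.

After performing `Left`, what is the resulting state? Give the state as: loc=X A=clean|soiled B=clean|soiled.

loc=A A=clean B=clean

start: loc=B A=clean B=clean
1. Left → loc=A A=clean B=clean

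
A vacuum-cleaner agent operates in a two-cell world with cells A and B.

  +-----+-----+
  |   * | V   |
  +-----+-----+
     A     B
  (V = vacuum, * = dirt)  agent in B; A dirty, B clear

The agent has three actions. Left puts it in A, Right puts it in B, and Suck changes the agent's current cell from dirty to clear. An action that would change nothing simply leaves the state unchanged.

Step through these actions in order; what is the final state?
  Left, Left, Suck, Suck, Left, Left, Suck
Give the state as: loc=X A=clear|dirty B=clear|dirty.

t=1 Left ⇒ loc=A A=dirty B=clear
t=2 Left ⇒ loc=A A=dirty B=clear
t=3 Suck ⇒ loc=A A=clear B=clear
t=4 Suck ⇒ loc=A A=clear B=clear
t=5 Left ⇒ loc=A A=clear B=clear
t=6 Left ⇒ loc=A A=clear B=clear
t=7 Suck ⇒ loc=A A=clear B=clear

loc=A A=clear B=clear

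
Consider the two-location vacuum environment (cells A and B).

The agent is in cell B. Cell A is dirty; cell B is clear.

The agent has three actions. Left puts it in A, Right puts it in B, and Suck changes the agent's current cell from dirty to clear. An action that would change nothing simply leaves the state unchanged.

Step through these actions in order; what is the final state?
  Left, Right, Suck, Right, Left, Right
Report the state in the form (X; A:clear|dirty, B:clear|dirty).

[1] after Left: (A; A:dirty, B:clear)
[2] after Right: (B; A:dirty, B:clear)
[3] after Suck: (B; A:dirty, B:clear)
[4] after Right: (B; A:dirty, B:clear)
[5] after Left: (A; A:dirty, B:clear)
[6] after Right: (B; A:dirty, B:clear)

(B; A:dirty, B:clear)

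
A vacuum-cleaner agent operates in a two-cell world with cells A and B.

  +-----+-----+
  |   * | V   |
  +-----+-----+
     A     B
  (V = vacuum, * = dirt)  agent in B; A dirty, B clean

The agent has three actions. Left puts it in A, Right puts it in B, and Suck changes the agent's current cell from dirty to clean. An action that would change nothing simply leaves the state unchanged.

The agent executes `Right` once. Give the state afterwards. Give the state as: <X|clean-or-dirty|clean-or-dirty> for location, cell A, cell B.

start: <B|dirty|clean>
Right (#1): <B|dirty|clean>

<B|dirty|clean>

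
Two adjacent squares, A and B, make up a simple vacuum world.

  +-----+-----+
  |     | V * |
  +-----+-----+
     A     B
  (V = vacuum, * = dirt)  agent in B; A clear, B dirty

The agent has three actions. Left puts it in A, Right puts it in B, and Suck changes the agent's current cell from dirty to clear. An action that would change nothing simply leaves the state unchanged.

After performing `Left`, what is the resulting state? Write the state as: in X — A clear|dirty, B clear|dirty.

start: in B — A clear, B dirty
1) do Left; now in A — A clear, B dirty

in A — A clear, B dirty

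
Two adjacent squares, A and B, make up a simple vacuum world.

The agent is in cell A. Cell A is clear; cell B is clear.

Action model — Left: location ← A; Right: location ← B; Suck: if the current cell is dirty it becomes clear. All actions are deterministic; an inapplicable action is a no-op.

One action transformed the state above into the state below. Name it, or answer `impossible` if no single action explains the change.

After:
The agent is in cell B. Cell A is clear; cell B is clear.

try  Left: <A|clear|clear>
try Right: <B|clear|clear>  ← match
try  Suck: <A|clear|clear>

Right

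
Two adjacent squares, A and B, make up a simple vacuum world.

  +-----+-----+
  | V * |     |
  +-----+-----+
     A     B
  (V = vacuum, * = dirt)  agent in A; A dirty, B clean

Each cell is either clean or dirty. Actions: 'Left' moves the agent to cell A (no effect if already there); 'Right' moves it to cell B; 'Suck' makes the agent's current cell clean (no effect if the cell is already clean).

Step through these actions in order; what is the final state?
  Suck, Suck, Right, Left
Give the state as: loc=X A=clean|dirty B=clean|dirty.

1) do Suck; now loc=A A=clean B=clean
2) do Suck; now loc=A A=clean B=clean
3) do Right; now loc=B A=clean B=clean
4) do Left; now loc=A A=clean B=clean

loc=A A=clean B=clean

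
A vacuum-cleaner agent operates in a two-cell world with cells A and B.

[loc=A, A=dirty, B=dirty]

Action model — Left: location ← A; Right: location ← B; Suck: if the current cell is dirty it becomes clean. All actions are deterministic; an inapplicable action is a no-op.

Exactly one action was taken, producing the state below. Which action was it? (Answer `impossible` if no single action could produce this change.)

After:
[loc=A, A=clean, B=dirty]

try  Left: (A; A:dirty, B:dirty)
try Right: (B; A:dirty, B:dirty)
try  Suck: (A; A:clean, B:dirty)  ← match

Suck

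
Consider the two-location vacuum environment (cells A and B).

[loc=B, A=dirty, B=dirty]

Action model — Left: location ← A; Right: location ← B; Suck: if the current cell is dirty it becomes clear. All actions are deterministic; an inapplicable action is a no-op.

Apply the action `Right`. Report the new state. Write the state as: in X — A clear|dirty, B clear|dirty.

in B — A dirty, B dirty

start: in B — A dirty, B dirty
step 1/1 (Right): in B — A dirty, B dirty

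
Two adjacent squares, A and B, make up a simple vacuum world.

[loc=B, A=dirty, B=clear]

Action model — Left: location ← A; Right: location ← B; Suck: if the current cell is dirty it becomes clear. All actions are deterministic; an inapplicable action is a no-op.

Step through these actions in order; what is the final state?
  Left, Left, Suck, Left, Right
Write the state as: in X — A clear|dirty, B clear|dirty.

in B — A clear, B clear

Left (#1): in A — A dirty, B clear
Left (#2): in A — A dirty, B clear
Suck (#3): in A — A clear, B clear
Left (#4): in A — A clear, B clear
Right (#5): in B — A clear, B clear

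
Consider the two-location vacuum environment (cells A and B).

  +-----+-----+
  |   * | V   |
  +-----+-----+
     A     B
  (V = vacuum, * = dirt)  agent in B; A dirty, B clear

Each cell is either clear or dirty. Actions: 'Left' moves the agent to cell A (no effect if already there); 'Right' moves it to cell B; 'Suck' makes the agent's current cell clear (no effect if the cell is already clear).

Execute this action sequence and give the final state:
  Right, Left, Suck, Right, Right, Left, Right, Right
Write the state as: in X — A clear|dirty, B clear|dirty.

in B — A clear, B clear

1) do Right; now in B — A dirty, B clear
2) do Left; now in A — A dirty, B clear
3) do Suck; now in A — A clear, B clear
4) do Right; now in B — A clear, B clear
5) do Right; now in B — A clear, B clear
6) do Left; now in A — A clear, B clear
7) do Right; now in B — A clear, B clear
8) do Right; now in B — A clear, B clear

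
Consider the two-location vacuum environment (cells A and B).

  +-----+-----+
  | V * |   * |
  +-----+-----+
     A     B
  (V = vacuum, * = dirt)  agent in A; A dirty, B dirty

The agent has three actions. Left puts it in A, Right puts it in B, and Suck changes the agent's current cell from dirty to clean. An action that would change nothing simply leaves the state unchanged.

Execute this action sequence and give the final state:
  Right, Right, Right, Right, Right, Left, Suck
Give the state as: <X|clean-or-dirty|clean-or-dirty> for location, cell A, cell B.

Right (#1): <B|dirty|dirty>
Right (#2): <B|dirty|dirty>
Right (#3): <B|dirty|dirty>
Right (#4): <B|dirty|dirty>
Right (#5): <B|dirty|dirty>
Left (#6): <A|dirty|dirty>
Suck (#7): <A|clean|dirty>

<A|clean|dirty>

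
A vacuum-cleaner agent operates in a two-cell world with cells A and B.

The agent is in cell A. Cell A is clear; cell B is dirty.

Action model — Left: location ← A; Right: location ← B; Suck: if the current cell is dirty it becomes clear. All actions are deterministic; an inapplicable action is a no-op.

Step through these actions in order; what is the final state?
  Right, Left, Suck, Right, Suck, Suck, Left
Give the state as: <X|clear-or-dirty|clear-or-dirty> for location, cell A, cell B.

[1] after Right: <B|clear|dirty>
[2] after Left: <A|clear|dirty>
[3] after Suck: <A|clear|dirty>
[4] after Right: <B|clear|dirty>
[5] after Suck: <B|clear|clear>
[6] after Suck: <B|clear|clear>
[7] after Left: <A|clear|clear>

<A|clear|clear>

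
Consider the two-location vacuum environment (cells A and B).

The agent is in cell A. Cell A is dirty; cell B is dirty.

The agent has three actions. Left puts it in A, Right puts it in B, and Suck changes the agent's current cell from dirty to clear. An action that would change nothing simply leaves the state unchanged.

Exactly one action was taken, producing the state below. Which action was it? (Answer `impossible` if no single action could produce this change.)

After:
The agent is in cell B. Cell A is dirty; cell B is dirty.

try  Left: (A; A:dirty, B:dirty)
try Right: (B; A:dirty, B:dirty)  ← match
try  Suck: (A; A:clear, B:dirty)

Right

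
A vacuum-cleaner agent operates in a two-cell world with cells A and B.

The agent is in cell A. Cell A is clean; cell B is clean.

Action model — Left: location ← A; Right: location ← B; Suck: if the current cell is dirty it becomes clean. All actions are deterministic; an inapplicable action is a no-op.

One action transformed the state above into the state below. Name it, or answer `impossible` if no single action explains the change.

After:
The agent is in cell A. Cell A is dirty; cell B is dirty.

impossible

try  Left: <A|clean|clean>
try Right: <B|clean|clean>
try  Suck: <A|clean|clean>
no single action produces the after-state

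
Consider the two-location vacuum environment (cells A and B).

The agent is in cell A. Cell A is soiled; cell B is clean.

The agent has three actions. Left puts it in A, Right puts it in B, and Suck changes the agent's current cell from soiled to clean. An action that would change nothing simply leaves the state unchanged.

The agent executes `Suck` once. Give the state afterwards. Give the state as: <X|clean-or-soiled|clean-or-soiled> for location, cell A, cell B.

<A|clean|clean>

start: <A|soiled|clean>
1. Suck → <A|clean|clean>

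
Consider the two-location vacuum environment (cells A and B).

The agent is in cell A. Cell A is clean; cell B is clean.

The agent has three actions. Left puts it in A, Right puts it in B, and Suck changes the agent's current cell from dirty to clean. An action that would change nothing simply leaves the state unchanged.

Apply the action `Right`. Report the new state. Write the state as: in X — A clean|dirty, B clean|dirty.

start: in A — A clean, B clean
t=1 Right ⇒ in B — A clean, B clean

in B — A clean, B clean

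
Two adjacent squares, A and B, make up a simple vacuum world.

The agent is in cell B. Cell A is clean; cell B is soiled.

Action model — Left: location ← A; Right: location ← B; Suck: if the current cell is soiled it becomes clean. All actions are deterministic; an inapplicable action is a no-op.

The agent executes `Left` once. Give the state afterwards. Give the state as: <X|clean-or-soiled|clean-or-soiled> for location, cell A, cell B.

<A|clean|soiled>

start: <B|clean|soiled>
t=1 Left ⇒ <A|clean|soiled>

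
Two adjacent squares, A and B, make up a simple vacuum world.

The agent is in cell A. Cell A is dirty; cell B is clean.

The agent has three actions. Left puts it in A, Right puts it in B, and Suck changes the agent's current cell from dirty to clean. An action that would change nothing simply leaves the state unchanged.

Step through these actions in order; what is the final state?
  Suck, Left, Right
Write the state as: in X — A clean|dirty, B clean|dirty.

Suck (#1): in A — A clean, B clean
Left (#2): in A — A clean, B clean
Right (#3): in B — A clean, B clean

in B — A clean, B clean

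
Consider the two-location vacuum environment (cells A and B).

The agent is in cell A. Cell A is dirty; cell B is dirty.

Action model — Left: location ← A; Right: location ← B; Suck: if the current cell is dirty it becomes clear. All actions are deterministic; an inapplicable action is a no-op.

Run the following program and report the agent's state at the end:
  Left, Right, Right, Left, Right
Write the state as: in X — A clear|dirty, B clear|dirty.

[1] after Left: in A — A dirty, B dirty
[2] after Right: in B — A dirty, B dirty
[3] after Right: in B — A dirty, B dirty
[4] after Left: in A — A dirty, B dirty
[5] after Right: in B — A dirty, B dirty

in B — A dirty, B dirty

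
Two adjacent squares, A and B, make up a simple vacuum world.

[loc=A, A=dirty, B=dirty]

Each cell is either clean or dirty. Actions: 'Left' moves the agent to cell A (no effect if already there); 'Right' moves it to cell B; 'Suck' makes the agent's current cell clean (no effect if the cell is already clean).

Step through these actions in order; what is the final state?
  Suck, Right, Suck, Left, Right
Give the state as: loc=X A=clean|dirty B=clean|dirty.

t=1 Suck ⇒ loc=A A=clean B=dirty
t=2 Right ⇒ loc=B A=clean B=dirty
t=3 Suck ⇒ loc=B A=clean B=clean
t=4 Left ⇒ loc=A A=clean B=clean
t=5 Right ⇒ loc=B A=clean B=clean

loc=B A=clean B=clean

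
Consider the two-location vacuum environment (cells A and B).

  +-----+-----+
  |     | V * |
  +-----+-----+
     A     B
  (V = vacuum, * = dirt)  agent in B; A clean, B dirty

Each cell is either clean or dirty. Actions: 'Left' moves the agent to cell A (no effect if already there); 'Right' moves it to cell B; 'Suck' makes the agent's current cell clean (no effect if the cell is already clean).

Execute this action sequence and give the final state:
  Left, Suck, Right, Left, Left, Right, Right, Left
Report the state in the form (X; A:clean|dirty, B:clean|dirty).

Left (#1): (A; A:clean, B:dirty)
Suck (#2): (A; A:clean, B:dirty)
Right (#3): (B; A:clean, B:dirty)
Left (#4): (A; A:clean, B:dirty)
Left (#5): (A; A:clean, B:dirty)
Right (#6): (B; A:clean, B:dirty)
Right (#7): (B; A:clean, B:dirty)
Left (#8): (A; A:clean, B:dirty)

(A; A:clean, B:dirty)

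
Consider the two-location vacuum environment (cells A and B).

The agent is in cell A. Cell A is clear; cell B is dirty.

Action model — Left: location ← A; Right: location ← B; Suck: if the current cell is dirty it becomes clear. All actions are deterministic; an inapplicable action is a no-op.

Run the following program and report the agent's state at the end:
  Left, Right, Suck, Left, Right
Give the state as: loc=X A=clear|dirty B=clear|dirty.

loc=B A=clear B=clear

Left (#1): loc=A A=clear B=dirty
Right (#2): loc=B A=clear B=dirty
Suck (#3): loc=B A=clear B=clear
Left (#4): loc=A A=clear B=clear
Right (#5): loc=B A=clear B=clear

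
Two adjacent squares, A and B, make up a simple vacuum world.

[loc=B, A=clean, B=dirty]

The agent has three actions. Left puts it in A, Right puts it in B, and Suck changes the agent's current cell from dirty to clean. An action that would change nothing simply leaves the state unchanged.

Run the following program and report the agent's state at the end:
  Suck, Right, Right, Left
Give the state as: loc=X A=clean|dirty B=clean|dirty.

loc=A A=clean B=clean

Suck (#1): loc=B A=clean B=clean
Right (#2): loc=B A=clean B=clean
Right (#3): loc=B A=clean B=clean
Left (#4): loc=A A=clean B=clean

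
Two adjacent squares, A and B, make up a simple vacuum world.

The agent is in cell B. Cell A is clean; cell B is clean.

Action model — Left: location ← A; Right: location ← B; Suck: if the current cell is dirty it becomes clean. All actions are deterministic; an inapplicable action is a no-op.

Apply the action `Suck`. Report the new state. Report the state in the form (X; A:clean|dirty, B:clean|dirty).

start: (B; A:clean, B:clean)
1. Suck → (B; A:clean, B:clean)

(B; A:clean, B:clean)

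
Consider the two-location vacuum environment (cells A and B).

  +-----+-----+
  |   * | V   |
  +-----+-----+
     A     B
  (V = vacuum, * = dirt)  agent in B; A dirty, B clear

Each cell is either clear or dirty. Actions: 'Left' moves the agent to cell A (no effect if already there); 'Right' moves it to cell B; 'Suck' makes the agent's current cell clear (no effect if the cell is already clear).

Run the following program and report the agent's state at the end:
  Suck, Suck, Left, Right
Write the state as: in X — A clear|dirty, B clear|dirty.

in B — A dirty, B clear

step 1/4 (Suck): in B — A dirty, B clear
step 2/4 (Suck): in B — A dirty, B clear
step 3/4 (Left): in A — A dirty, B clear
step 4/4 (Right): in B — A dirty, B clear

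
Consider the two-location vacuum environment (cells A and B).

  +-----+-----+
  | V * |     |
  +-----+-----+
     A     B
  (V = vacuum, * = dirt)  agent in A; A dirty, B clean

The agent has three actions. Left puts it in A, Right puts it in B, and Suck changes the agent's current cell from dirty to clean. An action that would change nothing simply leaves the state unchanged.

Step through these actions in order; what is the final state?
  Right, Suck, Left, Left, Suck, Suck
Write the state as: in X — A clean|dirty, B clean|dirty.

in A — A clean, B clean

1) do Right; now in B — A dirty, B clean
2) do Suck; now in B — A dirty, B clean
3) do Left; now in A — A dirty, B clean
4) do Left; now in A — A dirty, B clean
5) do Suck; now in A — A clean, B clean
6) do Suck; now in A — A clean, B clean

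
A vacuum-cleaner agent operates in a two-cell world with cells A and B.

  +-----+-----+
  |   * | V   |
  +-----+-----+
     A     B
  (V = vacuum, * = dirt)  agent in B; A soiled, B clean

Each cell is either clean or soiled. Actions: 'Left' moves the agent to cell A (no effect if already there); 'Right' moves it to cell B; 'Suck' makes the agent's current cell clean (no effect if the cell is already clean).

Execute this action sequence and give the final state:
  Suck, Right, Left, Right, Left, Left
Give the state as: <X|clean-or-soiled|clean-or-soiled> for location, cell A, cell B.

<A|soiled|clean>

t=1 Suck ⇒ <B|soiled|clean>
t=2 Right ⇒ <B|soiled|clean>
t=3 Left ⇒ <A|soiled|clean>
t=4 Right ⇒ <B|soiled|clean>
t=5 Left ⇒ <A|soiled|clean>
t=6 Left ⇒ <A|soiled|clean>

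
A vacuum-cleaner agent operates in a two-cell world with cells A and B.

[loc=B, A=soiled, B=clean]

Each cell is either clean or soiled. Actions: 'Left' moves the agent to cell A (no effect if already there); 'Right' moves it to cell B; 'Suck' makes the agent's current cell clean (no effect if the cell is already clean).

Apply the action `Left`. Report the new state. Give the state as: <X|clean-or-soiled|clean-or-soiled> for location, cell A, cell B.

start: <B|soiled|clean>
1) do Left; now <A|soiled|clean>

<A|soiled|clean>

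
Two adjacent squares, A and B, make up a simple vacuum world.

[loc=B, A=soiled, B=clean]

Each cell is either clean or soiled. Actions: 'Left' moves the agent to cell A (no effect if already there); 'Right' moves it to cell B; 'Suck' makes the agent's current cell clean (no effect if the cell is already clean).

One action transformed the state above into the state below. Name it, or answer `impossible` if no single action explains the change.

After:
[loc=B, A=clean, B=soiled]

impossible

try  Left: <A|soiled|clean>
try Right: <B|soiled|clean>
try  Suck: <B|soiled|clean>
no single action produces the after-state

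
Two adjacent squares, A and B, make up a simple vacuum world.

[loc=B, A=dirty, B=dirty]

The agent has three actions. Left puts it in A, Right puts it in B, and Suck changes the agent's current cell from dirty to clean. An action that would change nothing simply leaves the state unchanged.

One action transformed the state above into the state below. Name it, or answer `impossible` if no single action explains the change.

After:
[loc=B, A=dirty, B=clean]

Suck

try  Left: loc=A A=dirty B=dirty
try Right: loc=B A=dirty B=dirty
try  Suck: loc=B A=dirty B=clean  ← match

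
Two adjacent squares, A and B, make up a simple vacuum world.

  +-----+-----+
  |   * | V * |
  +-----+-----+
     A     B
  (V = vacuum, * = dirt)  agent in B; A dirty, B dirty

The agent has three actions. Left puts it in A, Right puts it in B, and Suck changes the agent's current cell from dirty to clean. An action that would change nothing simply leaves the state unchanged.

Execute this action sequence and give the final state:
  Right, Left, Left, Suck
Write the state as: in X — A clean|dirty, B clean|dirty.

in A — A clean, B dirty

1. Right → in B — A dirty, B dirty
2. Left → in A — A dirty, B dirty
3. Left → in A — A dirty, B dirty
4. Suck → in A — A clean, B dirty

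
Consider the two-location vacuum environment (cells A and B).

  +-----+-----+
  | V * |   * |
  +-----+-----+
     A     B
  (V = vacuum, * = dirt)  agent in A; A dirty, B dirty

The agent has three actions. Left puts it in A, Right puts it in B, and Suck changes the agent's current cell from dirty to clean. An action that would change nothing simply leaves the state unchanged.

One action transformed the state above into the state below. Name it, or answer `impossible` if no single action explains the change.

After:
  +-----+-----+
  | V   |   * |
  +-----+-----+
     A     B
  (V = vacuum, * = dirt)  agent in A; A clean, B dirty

try  Left: in A — A dirty, B dirty
try Right: in B — A dirty, B dirty
try  Suck: in A — A clean, B dirty  ← match

Suck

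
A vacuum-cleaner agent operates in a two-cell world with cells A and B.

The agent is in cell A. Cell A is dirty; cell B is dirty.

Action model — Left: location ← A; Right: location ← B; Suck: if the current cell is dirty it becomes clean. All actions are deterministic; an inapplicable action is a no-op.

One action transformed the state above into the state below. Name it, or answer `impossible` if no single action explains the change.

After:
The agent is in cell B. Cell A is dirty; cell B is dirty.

Right

try  Left: <A|dirty|dirty>
try Right: <B|dirty|dirty>  ← match
try  Suck: <A|clean|dirty>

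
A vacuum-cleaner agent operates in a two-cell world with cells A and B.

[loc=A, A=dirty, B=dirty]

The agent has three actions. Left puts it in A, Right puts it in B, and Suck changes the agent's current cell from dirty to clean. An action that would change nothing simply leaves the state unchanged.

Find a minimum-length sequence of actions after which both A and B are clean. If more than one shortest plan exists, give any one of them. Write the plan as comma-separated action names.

Suck, Right, Suck

Suck (#1): in A — A clean, B dirty
Right (#2): in B — A clean, B dirty
Suck (#3): in B — A clean, B clean
min 3: Suck A + move + Suck B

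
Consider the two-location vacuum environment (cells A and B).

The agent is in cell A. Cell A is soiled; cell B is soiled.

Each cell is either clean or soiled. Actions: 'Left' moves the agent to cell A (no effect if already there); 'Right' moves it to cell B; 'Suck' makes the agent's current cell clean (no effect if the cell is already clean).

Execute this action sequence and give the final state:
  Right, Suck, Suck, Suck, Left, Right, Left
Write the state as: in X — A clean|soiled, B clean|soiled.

t=1 Right ⇒ in B — A soiled, B soiled
t=2 Suck ⇒ in B — A soiled, B clean
t=3 Suck ⇒ in B — A soiled, B clean
t=4 Suck ⇒ in B — A soiled, B clean
t=5 Left ⇒ in A — A soiled, B clean
t=6 Right ⇒ in B — A soiled, B clean
t=7 Left ⇒ in A — A soiled, B clean

in A — A soiled, B clean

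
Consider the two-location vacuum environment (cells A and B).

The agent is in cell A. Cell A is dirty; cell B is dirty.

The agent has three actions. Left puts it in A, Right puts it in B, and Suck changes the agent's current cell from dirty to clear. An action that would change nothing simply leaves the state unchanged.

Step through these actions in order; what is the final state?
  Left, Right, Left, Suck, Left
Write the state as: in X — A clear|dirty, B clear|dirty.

step 1/5 (Left): in A — A dirty, B dirty
step 2/5 (Right): in B — A dirty, B dirty
step 3/5 (Left): in A — A dirty, B dirty
step 4/5 (Suck): in A — A clear, B dirty
step 5/5 (Left): in A — A clear, B dirty

in A — A clear, B dirty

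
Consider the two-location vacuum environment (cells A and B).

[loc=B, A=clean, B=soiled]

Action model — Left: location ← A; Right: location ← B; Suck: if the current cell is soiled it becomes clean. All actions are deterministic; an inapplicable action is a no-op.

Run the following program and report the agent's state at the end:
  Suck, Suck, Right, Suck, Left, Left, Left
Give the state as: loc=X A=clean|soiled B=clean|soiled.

loc=A A=clean B=clean

Suck (#1): loc=B A=clean B=clean
Suck (#2): loc=B A=clean B=clean
Right (#3): loc=B A=clean B=clean
Suck (#4): loc=B A=clean B=clean
Left (#5): loc=A A=clean B=clean
Left (#6): loc=A A=clean B=clean
Left (#7): loc=A A=clean B=clean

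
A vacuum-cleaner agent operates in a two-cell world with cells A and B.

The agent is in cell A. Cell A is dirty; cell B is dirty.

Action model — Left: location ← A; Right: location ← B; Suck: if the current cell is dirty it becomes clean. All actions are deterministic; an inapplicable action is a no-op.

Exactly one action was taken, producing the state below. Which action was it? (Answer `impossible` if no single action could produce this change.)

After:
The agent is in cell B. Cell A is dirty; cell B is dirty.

Right

try  Left: (A; A:dirty, B:dirty)
try Right: (B; A:dirty, B:dirty)  ← match
try  Suck: (A; A:clean, B:dirty)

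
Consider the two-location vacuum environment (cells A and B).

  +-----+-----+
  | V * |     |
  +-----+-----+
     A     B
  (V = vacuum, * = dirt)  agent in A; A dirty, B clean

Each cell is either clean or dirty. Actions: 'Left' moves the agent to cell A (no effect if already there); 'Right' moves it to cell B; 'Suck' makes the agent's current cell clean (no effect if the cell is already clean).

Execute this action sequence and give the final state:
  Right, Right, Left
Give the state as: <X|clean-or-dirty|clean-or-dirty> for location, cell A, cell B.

step 1/3 (Right): <B|dirty|clean>
step 2/3 (Right): <B|dirty|clean>
step 3/3 (Left): <A|dirty|clean>

<A|dirty|clean>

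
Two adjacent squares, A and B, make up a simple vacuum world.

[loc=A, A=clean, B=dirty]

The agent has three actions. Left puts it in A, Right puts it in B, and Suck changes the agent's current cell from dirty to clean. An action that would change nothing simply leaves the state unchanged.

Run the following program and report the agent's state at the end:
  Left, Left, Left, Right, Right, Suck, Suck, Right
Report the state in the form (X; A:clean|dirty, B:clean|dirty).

(B; A:clean, B:clean)

1) do Left; now (A; A:clean, B:dirty)
2) do Left; now (A; A:clean, B:dirty)
3) do Left; now (A; A:clean, B:dirty)
4) do Right; now (B; A:clean, B:dirty)
5) do Right; now (B; A:clean, B:dirty)
6) do Suck; now (B; A:clean, B:clean)
7) do Suck; now (B; A:clean, B:clean)
8) do Right; now (B; A:clean, B:clean)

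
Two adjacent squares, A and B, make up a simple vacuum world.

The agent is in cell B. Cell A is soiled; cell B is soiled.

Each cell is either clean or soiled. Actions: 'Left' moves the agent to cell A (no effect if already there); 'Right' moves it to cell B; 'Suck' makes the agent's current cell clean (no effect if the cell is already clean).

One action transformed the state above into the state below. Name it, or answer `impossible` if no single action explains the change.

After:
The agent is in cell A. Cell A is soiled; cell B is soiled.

Left

try  Left: (A; A:soiled, B:soiled)  ← match
try Right: (B; A:soiled, B:soiled)
try  Suck: (B; A:soiled, B:clean)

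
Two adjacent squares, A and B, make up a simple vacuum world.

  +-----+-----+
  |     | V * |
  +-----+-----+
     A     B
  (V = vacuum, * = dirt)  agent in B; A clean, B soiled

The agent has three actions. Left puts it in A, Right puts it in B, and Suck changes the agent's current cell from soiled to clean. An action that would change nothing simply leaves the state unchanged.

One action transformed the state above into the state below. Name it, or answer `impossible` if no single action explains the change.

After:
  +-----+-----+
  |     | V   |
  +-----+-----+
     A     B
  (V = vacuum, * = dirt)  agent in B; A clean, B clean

Suck

try  Left: <A|clean|soiled>
try Right: <B|clean|soiled>
try  Suck: <B|clean|clean>  ← match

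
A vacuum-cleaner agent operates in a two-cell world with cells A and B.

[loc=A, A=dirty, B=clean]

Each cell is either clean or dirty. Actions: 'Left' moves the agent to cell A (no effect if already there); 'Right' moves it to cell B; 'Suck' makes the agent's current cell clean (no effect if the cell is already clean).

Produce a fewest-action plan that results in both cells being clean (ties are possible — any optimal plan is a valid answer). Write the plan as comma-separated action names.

Suck

Suck (#1): <A|clean|clean>
min 1: A is dirty, one Suck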